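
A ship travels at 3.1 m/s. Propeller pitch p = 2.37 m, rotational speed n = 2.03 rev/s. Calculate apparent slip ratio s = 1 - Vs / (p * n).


Formula: s = 1 - Vs / (p * n)
Step 1 — p * n = 2.37 * 2.03 = 4.8111
Step 2 — Vs / (p*n) = 3.1 / 4.8111 = 0.644343 (6 d.p.)
Step 3 — s = 1 - 0.644343 = 0.355657

0.355657


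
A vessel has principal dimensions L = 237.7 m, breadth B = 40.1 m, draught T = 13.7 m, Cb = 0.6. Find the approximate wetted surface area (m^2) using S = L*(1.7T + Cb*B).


Formula: S = 1.7*L*T + V/T with V = Cb*L*B*T, i.e. S = L * (1.7*T + Cb*B)
Step 1 — 1.7*T = 1.7 * 13.7 = 23.29 m
Step 2 — Cb*B = 0.6 * 40.1 = 24.06 m
Step 3 — 1.7*T + Cb*B = 23.29 + 24.06 = 47.35 m
Step 4 — S = 237.7 * 47.35 ≈ 11255 m^2 (5 s.f.)

11255 m^2


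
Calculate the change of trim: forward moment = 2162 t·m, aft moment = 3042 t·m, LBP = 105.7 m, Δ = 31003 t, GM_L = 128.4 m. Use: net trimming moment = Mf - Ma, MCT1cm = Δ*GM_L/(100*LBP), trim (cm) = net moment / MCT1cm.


Formula: net trimming moment = Mf - Ma; MCT1cm = Δ*GM_L/(100*LBP); trim = net moment / MCT1cm
Step 1 — net trimming moment = 2162 - 3042 = -880 t·m
Step 2 — MCT1cm = 31003 * 128.4 / (100 * 105.7) = 376.6117 t·m/cm
Step 3 — trim = -880 / 376.6117 ≈ -2.3366 cm (5 s.f.)

-2.3366 cm


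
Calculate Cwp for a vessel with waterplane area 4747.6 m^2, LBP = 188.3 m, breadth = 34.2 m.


Formula: Cwp = Aw / (L * B)
Step 1 — L * B = 188.3 * 34.2 = 6439.86 m^2
Step 2 — Cwp = 4747.6 / 6439.86 ≈ 0.73722 (5 s.f.)

0.73722


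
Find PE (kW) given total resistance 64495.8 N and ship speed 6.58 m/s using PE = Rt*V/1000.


Formula: PE = Rt * V / 1000 (kW)
Step 1 — PE (W) = 64495.8 * 6.58 = 424382.364 W
Step 2 — PE (kW) = 424382.364 / 1000 ≈ 424.38 kW (5 s.f.)

424.38 kW


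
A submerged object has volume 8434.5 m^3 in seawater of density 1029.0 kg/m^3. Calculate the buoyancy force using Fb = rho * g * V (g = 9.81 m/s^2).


Formula: Fb = rho * g * V
Substituting: Fb = 1029.0 * 9.81 * 8434.5
Intermediate: 1029.0 * 9.81 = 10094.49
Result: Fb = 10094.49 * 8434.5 ≈ 85142000 N (5 s.f.)

85142000 N


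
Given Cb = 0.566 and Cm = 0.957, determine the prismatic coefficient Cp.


Formula: Cp = Cb / Cm
Substituting: Cp = 0.566 / 0.957
Result: Cp ≈ 0.59143 (5 s.f.)

0.59143


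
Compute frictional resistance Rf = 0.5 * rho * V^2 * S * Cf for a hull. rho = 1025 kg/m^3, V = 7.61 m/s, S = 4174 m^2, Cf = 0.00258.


Formula: Rf = 0.5 * rho * V^2 * S * Cf
Step 1 — V^2 = 7.61^2 = 57.9121
Step 2 — 0.5 * rho * V^2 = 0.5 * 1025 * 57.9121 = 29679.95125
Step 3 — Rf = 29679.95125 * 4174 * 0.00258 ≈ 319620 N (5 s.f.)

319620 N


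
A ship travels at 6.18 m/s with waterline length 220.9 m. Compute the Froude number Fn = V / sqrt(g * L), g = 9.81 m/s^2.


Formula: Fn = V / sqrt(g * L)
Step 1 — g * L = 9.81 * 220.9 = 2167.029
Step 2 — sqrt(g * L) = sqrt(2167.029) = 46.551359
Step 3 — Fn = 6.18 / 46.551359 ≈ 0.13276 (5 s.f.)

0.13276


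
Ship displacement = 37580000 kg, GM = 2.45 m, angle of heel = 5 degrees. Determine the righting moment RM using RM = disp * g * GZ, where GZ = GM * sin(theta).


Formula: GZ = GM * sin(theta); RM = disp * g * GZ
Step 1 — GZ = 2.45 * sin(5°) = 2.45 * 0.087156 = 0.213532 m
Step 2 — RM = 37580000 * 9.81 * 0.213532 ≈ 78721000 N·m (5 s.f.)

78721000 N·m


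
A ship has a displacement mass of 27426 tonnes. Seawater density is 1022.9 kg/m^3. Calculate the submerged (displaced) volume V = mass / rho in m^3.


Formula: V = mass / rho
Step 1 — convert tonnes to kg: 27426 t * 1000 = 27426000 kg
Step 2 — V = 27426000 / 1022.9 ≈ 26812 m^3 (5 s.f.)

26812 m^3


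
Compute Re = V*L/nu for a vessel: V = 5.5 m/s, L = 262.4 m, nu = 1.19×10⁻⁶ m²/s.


Formula: Re = V * L / nu
Step 1 — V * L = 5.5 * 262.4 = 1443.2 m^2/s
Step 2 — Re = 1443.2 / 1.19e-6 = 1.21e+09

1.21e+09


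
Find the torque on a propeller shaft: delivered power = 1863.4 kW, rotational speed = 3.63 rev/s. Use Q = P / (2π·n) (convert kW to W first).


Formula: Q = P_W / (2 * pi * n)
Step 1 — P_W = 1863.4 kW * 1000 = 1863400.0 W
Step 2 — 2 * pi * n = 2 * pi * 3.63 = 22.807963
Step 3 — Q = 1863400.0 / 22.807963 ≈ 81700 N·m (5 s.f.)

81700 N·m


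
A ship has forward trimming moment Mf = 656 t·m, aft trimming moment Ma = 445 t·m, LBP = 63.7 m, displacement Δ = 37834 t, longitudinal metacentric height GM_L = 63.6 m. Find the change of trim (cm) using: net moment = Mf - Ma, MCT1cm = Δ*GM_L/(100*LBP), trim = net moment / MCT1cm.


Formula: net trimming moment = Mf - Ma; MCT1cm = Δ*GM_L/(100*LBP); trim = net moment / MCT1cm
Step 1 — net trimming moment = 656 - 445 = 211 t·m
Step 2 — MCT1cm = 37834 * 63.6 / (100 * 63.7) = 377.7461 t·m/cm
Step 3 — trim = 211 / 377.7461 ≈ 0.55858 cm (5 s.f.)

0.55858 cm


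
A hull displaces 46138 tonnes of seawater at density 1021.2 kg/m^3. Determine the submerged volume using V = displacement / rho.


Formula: V = mass / rho
Step 1 — convert tonnes to kg: 46138 t * 1000 = 46138000 kg
Step 2 — V = 46138000 / 1021.2 ≈ 45180 m^3 (5 s.f.)

45180 m^3


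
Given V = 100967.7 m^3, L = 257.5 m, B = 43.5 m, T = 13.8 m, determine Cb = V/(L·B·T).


Formula: Cb = V / (L * B * T)
Step 1 — L * B * T = 257.5 * 43.5 * 13.8 = 154577.25 m^3
Step 2 — Cb = 100967.7 / 154577.25 ≈ 0.65319 (5 s.f.)

0.65319


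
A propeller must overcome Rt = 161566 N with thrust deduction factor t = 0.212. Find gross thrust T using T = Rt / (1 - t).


Formula: T = Rt / (1 - t)
Step 1 — (1 - t) = 1 - 0.212 = 0.788
Step 2 — T = 161566 / 0.788 ≈ 205030 N (5 s.f.)

205030 N


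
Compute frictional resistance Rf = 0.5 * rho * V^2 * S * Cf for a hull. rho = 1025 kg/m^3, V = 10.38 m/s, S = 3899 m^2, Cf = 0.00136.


Formula: Rf = 0.5 * rho * V^2 * S * Cf
Step 1 — V^2 = 10.38^2 = 107.7444
Step 2 — 0.5 * rho * V^2 = 0.5 * 1025 * 107.7444 = 55219.005
Step 3 — Rf = 55219.005 * 3899 * 0.00136 ≈ 292810 N (5 s.f.)

292810 N


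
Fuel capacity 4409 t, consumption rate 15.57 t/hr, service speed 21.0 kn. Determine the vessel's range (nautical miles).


Formula: endurance = fuel / rate; range = endurance * speed
Step 1 — endurance = 4409 / 15.57 = 283.1728 hours
Step 2 — range = 283.1728 * 21.0 ≈ 5946.6 nautical miles (5 s.f.)

5946.6 NM


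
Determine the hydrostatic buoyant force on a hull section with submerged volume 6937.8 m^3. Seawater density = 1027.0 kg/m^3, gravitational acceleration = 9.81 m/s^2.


Formula: Fb = rho * g * V
Substituting: Fb = 1027.0 * 9.81 * 6937.8
Intermediate: 1027.0 * 9.81 = 10074.87
Result: Fb = 10074.87 * 6937.8 ≈ 69897000 N (5 s.f.)

69897000 N


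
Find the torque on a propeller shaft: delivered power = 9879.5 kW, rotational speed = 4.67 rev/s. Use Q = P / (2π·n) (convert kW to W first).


Formula: Q = P_W / (2 * pi * n)
Step 1 — P_W = 9879.5 kW * 1000 = 9879500.0 W
Step 2 — 2 * pi * n = 2 * pi * 4.67 = 29.342475
Step 3 — Q = 9879500.0 / 29.342475 ≈ 336700 N·m (5 s.f.)

336700 N·m


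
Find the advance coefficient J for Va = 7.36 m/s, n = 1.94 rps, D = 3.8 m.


Formula: J = Va / (n * D)
Step 1 — n * D = 1.94 * 3.8 = 7.372
Step 2 — J = 7.36 / 7.372 ≈ 0.99837 (5 s.f.)

0.99837


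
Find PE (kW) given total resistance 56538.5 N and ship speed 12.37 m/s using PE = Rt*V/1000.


Formula: PE = Rt * V / 1000 (kW)
Step 1 — PE (W) = 56538.5 * 12.37 = 699381.245 W
Step 2 — PE (kW) = 699381.245 / 1000 ≈ 699.38 kW (5 s.f.)

699.38 kW


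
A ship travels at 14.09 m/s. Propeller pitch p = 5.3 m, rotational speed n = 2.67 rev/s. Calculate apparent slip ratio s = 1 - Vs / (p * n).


Formula: s = 1 - Vs / (p * n)
Step 1 — p * n = 5.3 * 2.67 = 14.151
Step 2 — Vs / (p*n) = 14.09 / 14.151 = 0.995689 (6 d.p.)
Step 3 — s = 1 - 0.995689 = 0.004311

0.004311


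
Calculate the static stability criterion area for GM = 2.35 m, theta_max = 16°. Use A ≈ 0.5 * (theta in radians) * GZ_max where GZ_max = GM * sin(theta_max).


Formula: GZ_max = GM * sin(theta); Area = 0.5 * theta_rad * GZ_max
Step 1 — GZ_max = 2.35 * sin(16°) = 2.35 * 0.275637 = 0.647747 m
Step 2 — theta_rad = 16 * pi/180 = 0.279253 rad
Step 3 — Area = 0.5 * 0.279253 * 0.647747 ≈ 0.090443 m·rad (5 s.f.)

0.090443 m·rad


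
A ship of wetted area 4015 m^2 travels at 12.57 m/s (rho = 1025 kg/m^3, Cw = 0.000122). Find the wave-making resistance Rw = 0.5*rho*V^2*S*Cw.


Formula: Rw = 0.5 * rho * V^2 * S * Cw
Step 1 — V^2 = 12.57^2 = 158.0049
Step 2 — 0.5 * rho * V^2 = 0.5 * 1025 * 158.0049 = 80977.51125
Step 3 — Rw = 80977.51125 * 4015 * 0.000122 ≈ 39665 N (5 s.f.)

39665 N


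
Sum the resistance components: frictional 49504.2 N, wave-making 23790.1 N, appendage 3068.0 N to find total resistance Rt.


Formula: Rt = Rf + Rw + Ra
Substituting: Rt = 49504.2 + 23790.1 + 3068.0
Result: Rt = 76362.3 N

76362.3 N


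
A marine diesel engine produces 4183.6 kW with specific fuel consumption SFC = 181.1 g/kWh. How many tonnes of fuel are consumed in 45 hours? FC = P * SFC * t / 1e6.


Formula: FC (tonnes) = P * SFC * t / 1,000,000
Step 1 — P * SFC * t = 4183.6 * 181.1 * 45 = 34094248.2 g
Step 2 — FC (tonnes) = 34094248.2 / 1,000,000 ≈ 34.094 tonnes (5 s.f.)

34.094 tonnes


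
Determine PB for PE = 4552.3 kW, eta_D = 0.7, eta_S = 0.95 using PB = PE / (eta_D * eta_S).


Formula: PB = PE / (eta_D * eta_S)
Step 1 — combined efficiency = eta_D * eta_S = 0.7 * 0.95 = 0.665
Step 2 — PB = 4552.3 / 0.665 ≈ 6845.6 kW (5 s.f.)

6845.6 kW


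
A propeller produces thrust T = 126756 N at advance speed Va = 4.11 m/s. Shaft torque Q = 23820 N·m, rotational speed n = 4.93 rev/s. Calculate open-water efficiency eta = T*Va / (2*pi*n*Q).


Formula: eta = T * Va / (2 * pi * n * Q)
Step 1 — numerator = T * Va = 126756 * 4.11 = 520967.16
Step 2 — 2 * pi * n = 2 * pi * 4.93 = 30.976104
Step 3 — denominator = 30.976104 * 23820 = 737850.8
Step 4 — eta = 520967.16 / 737850.8 ≈ 0.70606 (5 s.f.)

0.70606


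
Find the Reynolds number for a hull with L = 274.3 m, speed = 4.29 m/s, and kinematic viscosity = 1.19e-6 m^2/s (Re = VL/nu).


Formula: Re = V * L / nu
Step 1 — V * L = 4.29 * 274.3 = 1176.747 m^2/s
Step 2 — Re = 1176.747 / 1.19e-6 = 9.89e+08

9.89e+08


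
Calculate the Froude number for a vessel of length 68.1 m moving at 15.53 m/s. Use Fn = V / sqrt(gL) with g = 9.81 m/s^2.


Formula: Fn = V / sqrt(g * L)
Step 1 — g * L = 9.81 * 68.1 = 668.061
Step 2 — sqrt(g * L) = sqrt(668.061) = 25.846876
Step 3 — Fn = 15.53 / 25.846876 ≈ 0.60085 (5 s.f.)

0.60085


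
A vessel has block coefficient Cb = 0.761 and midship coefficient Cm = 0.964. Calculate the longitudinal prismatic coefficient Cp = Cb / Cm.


Formula: Cp = Cb / Cm
Substituting: Cp = 0.761 / 0.964
Result: Cp ≈ 0.78942 (5 s.f.)

0.78942


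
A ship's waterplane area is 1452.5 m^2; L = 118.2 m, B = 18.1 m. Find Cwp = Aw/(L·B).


Formula: Cwp = Aw / (L * B)
Step 1 — L * B = 118.2 * 18.1 = 2139.42 m^2
Step 2 — Cwp = 1452.5 / 2139.42 ≈ 0.67892 (5 s.f.)

0.67892


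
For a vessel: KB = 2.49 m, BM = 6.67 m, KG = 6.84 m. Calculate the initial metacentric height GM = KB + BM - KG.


Formula: GM = KB + BM - KG
Step 1 — KM = KB + BM = 2.49 + 6.67 = 9.16 m
Step 2 — GM = KM - KG = 9.16 - 6.84 = 2.32 m

2.32 m


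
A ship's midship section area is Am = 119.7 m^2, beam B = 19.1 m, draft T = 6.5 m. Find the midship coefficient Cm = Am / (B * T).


Formula: Cm = Am / (B * T)
Step 1 — B * T = 19.1 * 6.5 = 124.15 m^2
Step 2 — Cm = 119.7 / 124.15 ≈ 0.96416 (5 s.f.)

0.96416


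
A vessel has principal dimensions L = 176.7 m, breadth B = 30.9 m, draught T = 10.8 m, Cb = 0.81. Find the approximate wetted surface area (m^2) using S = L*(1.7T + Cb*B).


Formula: S = 1.7*L*T + V/T with V = Cb*L*B*T, i.e. S = L * (1.7*T + Cb*B)
Step 1 — 1.7*T = 1.7 * 10.8 = 18.36 m
Step 2 — Cb*B = 0.81 * 30.9 = 25.029 m
Step 3 — 1.7*T + Cb*B = 18.36 + 25.029 = 43.389 m
Step 4 — S = 176.7 * 43.389 ≈ 7666.8 m^2 (5 s.f.)

7666.8 m^2


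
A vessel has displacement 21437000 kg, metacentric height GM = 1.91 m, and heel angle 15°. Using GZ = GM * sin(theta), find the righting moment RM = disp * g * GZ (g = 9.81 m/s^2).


Formula: GZ = GM * sin(theta); RM = disp * g * GZ
Step 1 — GZ = 1.91 * sin(15°) = 1.91 * 0.258819 = 0.494344 m
Step 2 — RM = 21437000 * 9.81 * 0.494344 ≈ 103960000 N·m (5 s.f.)

103960000 N·m


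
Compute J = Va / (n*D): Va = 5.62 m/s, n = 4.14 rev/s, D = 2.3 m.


Formula: J = Va / (n * D)
Step 1 — n * D = 4.14 * 2.3 = 9.522
Step 2 — J = 5.62 / 9.522 ≈ 0.59021 (5 s.f.)

0.59021


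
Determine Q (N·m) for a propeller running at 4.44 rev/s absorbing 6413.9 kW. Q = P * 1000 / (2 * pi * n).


Formula: Q = P_W / (2 * pi * n)
Step 1 — P_W = 6413.9 kW * 1000 = 6413900.0 W
Step 2 — 2 * pi * n = 2 * pi * 4.44 = 27.897343
Step 3 — Q = 6413900.0 / 27.897343 ≈ 229910 N·m (5 s.f.)

229910 N·m


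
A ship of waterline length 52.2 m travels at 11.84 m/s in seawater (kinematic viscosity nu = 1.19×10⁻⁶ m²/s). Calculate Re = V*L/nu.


Formula: Re = V * L / nu
Step 1 — V * L = 11.84 * 52.2 = 618.048 m^2/s
Step 2 — Re = 618.048 / 1.19e-6 = 5.19e+08

5.19e+08


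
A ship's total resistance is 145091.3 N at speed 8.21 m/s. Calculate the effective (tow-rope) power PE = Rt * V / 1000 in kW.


Formula: PE = Rt * V / 1000 (kW)
Step 1 — PE (W) = 145091.3 * 8.21 = 1191199.573 W
Step 2 — PE (kW) = 1191199.573 / 1000 ≈ 1191.2 kW (5 s.f.)

1191.2 kW


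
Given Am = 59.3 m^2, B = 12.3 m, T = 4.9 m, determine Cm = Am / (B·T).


Formula: Cm = Am / (B * T)
Step 1 — B * T = 12.3 * 4.9 = 60.27 m^2
Step 2 — Cm = 59.3 / 60.27 ≈ 0.98391 (5 s.f.)

0.98391


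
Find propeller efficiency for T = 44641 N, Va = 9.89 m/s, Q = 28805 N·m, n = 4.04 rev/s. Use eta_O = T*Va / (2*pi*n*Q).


Formula: eta = T * Va / (2 * pi * n * Q)
Step 1 — numerator = T * Va = 44641 * 9.89 = 441499.49
Step 2 — 2 * pi * n = 2 * pi * 4.04 = 25.384069
Step 3 — denominator = 25.384069 * 28805 = 731188.11
Step 4 — eta = 441499.49 / 731188.11 ≈ 0.60381 (5 s.f.)

0.60381


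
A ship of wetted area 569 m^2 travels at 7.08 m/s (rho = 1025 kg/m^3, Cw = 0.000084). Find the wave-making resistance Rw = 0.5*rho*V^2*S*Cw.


Formula: Rw = 0.5 * rho * V^2 * S * Cw
Step 1 — V^2 = 7.08^2 = 50.1264
Step 2 — 0.5 * rho * V^2 = 0.5 * 1025 * 50.1264 = 25689.78
Step 3 — Rw = 25689.78 * 569 * 0.000084 ≈ 1227.9 N (5 s.f.)

1227.9 N


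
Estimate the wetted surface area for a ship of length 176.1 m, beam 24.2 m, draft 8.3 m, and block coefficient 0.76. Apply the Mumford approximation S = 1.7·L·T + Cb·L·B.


Formula: S = 1.7*L*T + V/T with V = Cb*L*B*T, i.e. S = L * (1.7*T + Cb*B)
Step 1 — 1.7*T = 1.7 * 8.3 = 14.11 m
Step 2 — Cb*B = 0.76 * 24.2 = 18.392 m
Step 3 — 1.7*T + Cb*B = 14.11 + 18.392 = 32.502 m
Step 4 — S = 176.1 * 32.502 ≈ 5723.6 m^2 (5 s.f.)

5723.6 m^2


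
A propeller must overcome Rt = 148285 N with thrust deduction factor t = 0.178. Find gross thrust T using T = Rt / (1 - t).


Formula: T = Rt / (1 - t)
Step 1 — (1 - t) = 1 - 0.178 = 0.822
Step 2 — T = 148285 / 0.822 ≈ 180400 N (5 s.f.)

180400 N


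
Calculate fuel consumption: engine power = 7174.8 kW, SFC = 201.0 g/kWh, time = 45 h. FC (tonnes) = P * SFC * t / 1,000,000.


Formula: FC (tonnes) = P * SFC * t / 1,000,000
Step 1 — P * SFC * t = 7174.8 * 201.0 * 45 = 64896066.0 g
Step 2 — FC (tonnes) = 64896066.0 / 1,000,000 ≈ 64.896 tonnes (5 s.f.)

64.896 tonnes


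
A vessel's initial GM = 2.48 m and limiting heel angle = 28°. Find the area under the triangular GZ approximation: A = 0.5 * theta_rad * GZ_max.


Formula: GZ_max = GM * sin(theta); Area = 0.5 * theta_rad * GZ_max
Step 1 — GZ_max = 2.48 * sin(28°) = 2.48 * 0.469472 = 1.164291 m
Step 2 — theta_rad = 28 * pi/180 = 0.488692 rad
Step 3 — Area = 0.5 * 0.488692 * 1.164291 ≈ 0.28449 m·rad (5 s.f.)

0.28449 m·rad


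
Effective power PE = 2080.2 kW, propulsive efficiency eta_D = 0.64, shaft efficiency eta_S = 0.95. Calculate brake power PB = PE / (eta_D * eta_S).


Formula: PB = PE / (eta_D * eta_S)
Step 1 — combined efficiency = eta_D * eta_S = 0.64 * 0.95 = 0.608
Step 2 — PB = 2080.2 / 0.608 ≈ 3421.4 kW (5 s.f.)

3421.4 kW


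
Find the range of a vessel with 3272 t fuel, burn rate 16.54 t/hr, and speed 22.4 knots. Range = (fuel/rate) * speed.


Formula: endurance = fuel / rate; range = endurance * speed
Step 1 — endurance = 3272 / 16.54 = 197.8235 hours
Step 2 — range = 197.8235 * 22.4 ≈ 4431.2 nautical miles (5 s.f.)

4431.2 NM


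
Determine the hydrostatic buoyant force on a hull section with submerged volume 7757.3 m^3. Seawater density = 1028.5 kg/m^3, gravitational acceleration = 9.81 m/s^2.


Formula: Fb = rho * g * V
Substituting: Fb = 1028.5 * 9.81 * 7757.3
Intermediate: 1028.5 * 9.81 = 10089.585
Result: Fb = 10089.585 * 7757.3 ≈ 78268000 N (5 s.f.)

78268000 N


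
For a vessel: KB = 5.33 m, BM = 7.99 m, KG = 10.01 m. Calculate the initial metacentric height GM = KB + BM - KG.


Formula: GM = KB + BM - KG
Step 1 — KM = KB + BM = 5.33 + 7.99 = 13.32 m
Step 2 — GM = KM - KG = 13.32 - 10.01 = 3.31 m

3.31 m


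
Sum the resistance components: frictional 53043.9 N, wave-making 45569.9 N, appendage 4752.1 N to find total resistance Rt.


Formula: Rt = Rf + Rw + Ra
Substituting: Rt = 53043.9 + 45569.9 + 4752.1
Result: Rt = 103365.9 N

103365.9 N


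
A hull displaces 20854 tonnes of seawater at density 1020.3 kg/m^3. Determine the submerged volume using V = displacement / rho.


Formula: V = mass / rho
Step 1 — convert tonnes to kg: 20854 t * 1000 = 20854000 kg
Step 2 — V = 20854000 / 1020.3 ≈ 20439 m^3 (5 s.f.)

20439 m^3


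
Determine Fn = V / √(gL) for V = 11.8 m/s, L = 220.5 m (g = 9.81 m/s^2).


Formula: Fn = V / sqrt(g * L)
Step 1 — g * L = 9.81 * 220.5 = 2163.105
Step 2 — sqrt(g * L) = sqrt(2163.105) = 46.509193
Step 3 — Fn = 11.8 / 46.509193 ≈ 0.25371 (5 s.f.)

0.25371


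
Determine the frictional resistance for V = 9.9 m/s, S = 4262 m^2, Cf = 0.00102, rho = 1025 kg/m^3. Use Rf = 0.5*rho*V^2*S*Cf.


Formula: Rf = 0.5 * rho * V^2 * S * Cf
Step 1 — V^2 = 9.9^2 = 98.01
Step 2 — 0.5 * rho * V^2 = 0.5 * 1025 * 98.01 = 50230.125
Step 3 — Rf = 50230.125 * 4262 * 0.00102 ≈ 218360 N (5 s.f.)

218360 N


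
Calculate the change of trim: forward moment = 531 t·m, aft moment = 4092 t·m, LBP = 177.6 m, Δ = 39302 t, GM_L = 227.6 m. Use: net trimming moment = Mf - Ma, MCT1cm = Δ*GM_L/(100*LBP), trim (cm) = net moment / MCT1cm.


Formula: net trimming moment = Mf - Ma; MCT1cm = Δ*GM_L/(100*LBP); trim = net moment / MCT1cm
Step 1 — net trimming moment = 531 - 4092 = -3561 t·m
Step 2 — MCT1cm = 39302 * 227.6 / (100 * 177.6) = 503.6675 t·m/cm
Step 3 — trim = -3561 / 503.6675 ≈ -7.0701 cm (5 s.f.)

-7.0701 cm


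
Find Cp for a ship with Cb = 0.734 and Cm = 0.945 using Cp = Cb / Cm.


Formula: Cp = Cb / Cm
Substituting: Cp = 0.734 / 0.945
Result: Cp ≈ 0.77672 (5 s.f.)

0.77672


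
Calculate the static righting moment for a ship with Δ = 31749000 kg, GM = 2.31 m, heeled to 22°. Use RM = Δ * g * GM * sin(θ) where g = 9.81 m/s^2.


Formula: GZ = GM * sin(theta); RM = disp * g * GZ
Step 1 — GZ = 2.31 * sin(22°) = 2.31 * 0.374607 = 0.865342 m
Step 2 — RM = 31749000 * 9.81 * 0.865342 ≈ 269520000 N·m (5 s.f.)

269520000 N·m


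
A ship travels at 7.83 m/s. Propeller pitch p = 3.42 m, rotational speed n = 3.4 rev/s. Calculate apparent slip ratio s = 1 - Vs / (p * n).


Formula: s = 1 - Vs / (p * n)
Step 1 — p * n = 3.42 * 3.4 = 11.628
Step 2 — Vs / (p*n) = 7.83 / 11.628 = 0.673375 (6 d.p.)
Step 3 — s = 1 - 0.673375 = 0.326625

0.326625


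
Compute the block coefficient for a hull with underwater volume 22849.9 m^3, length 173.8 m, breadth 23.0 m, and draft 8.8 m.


Formula: Cb = V / (L * B * T)
Step 1 — L * B * T = 173.8 * 23.0 * 8.8 = 35177.12 m^3
Step 2 — Cb = 22849.9 / 35177.12 ≈ 0.64957 (5 s.f.)

0.64957


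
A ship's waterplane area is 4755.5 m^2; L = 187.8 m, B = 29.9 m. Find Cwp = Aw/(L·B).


Formula: Cwp = Aw / (L * B)
Step 1 — L * B = 187.8 * 29.9 = 5615.22 m^2
Step 2 — Cwp = 4755.5 / 5615.22 ≈ 0.84689 (5 s.f.)

0.84689


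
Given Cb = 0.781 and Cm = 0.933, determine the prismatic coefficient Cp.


Formula: Cp = Cb / Cm
Substituting: Cp = 0.781 / 0.933
Result: Cp ≈ 0.83708 (5 s.f.)

0.83708


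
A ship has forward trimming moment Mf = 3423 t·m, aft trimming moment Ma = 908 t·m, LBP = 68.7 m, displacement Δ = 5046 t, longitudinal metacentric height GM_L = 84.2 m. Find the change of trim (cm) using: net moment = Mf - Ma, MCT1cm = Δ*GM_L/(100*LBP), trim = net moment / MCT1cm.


Formula: net trimming moment = Mf - Ma; MCT1cm = Δ*GM_L/(100*LBP); trim = net moment / MCT1cm
Step 1 — net trimming moment = 3423 - 908 = 2515 t·m
Step 2 — MCT1cm = 5046 * 84.2 / (100 * 68.7) = 61.8447 t·m/cm
Step 3 — trim = 2515 / 61.8447 ≈ 40.666 cm (5 s.f.)

40.666 cm


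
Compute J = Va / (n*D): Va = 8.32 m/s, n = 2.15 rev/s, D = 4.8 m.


Formula: J = Va / (n * D)
Step 1 — n * D = 2.15 * 4.8 = 10.32
Step 2 — J = 8.32 / 10.32 ≈ 0.80620 (5 s.f.)

0.80620


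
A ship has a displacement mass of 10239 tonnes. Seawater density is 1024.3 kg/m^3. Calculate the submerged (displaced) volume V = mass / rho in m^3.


Formula: V = mass / rho
Step 1 — convert tonnes to kg: 10239 t * 1000 = 10239000 kg
Step 2 — V = 10239000 / 1024.3 ≈ 9996.1 m^3 (5 s.f.)

9996.1 m^3


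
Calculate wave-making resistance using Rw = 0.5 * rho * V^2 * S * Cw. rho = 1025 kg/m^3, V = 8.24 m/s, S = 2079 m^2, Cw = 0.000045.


Formula: Rw = 0.5 * rho * V^2 * S * Cw
Step 1 — V^2 = 8.24^2 = 67.8976
Step 2 — 0.5 * rho * V^2 = 0.5 * 1025 * 67.8976 = 34797.52
Step 3 — Rw = 34797.52 * 2079 * 0.000045 ≈ 3255.5 N (5 s.f.)

3255.5 N


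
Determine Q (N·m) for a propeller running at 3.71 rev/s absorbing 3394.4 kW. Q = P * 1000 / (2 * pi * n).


Formula: Q = P_W / (2 * pi * n)
Step 1 — P_W = 3394.4 kW * 1000 = 3394400.0 W
Step 2 — 2 * pi * n = 2 * pi * 3.71 = 23.310617
Step 3 — Q = 3394400.0 / 23.310617 ≈ 145620 N·m (5 s.f.)

145620 N·m


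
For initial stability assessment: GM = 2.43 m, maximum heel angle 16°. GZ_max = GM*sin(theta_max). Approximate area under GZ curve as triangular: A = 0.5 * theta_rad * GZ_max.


Formula: GZ_max = GM * sin(theta); Area = 0.5 * theta_rad * GZ_max
Step 1 — GZ_max = 2.43 * sin(16°) = 2.43 * 0.275637 = 0.669798 m
Step 2 — theta_rad = 16 * pi/180 = 0.279253 rad
Step 3 — Area = 0.5 * 0.279253 * 0.669798 ≈ 0.093522 m·rad (5 s.f.)

0.093522 m·rad


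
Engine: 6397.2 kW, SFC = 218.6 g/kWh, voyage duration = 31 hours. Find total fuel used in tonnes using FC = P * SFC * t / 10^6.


Formula: FC (tonnes) = P * SFC * t / 1,000,000
Step 1 — P * SFC * t = 6397.2 * 218.6 * 31 = 43351265.52 g
Step 2 — FC (tonnes) = 43351265.52 / 1,000,000 ≈ 43.351 tonnes (5 s.f.)

43.351 tonnes


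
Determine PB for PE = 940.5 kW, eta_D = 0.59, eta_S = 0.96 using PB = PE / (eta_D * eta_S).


Formula: PB = PE / (eta_D * eta_S)
Step 1 — combined efficiency = eta_D * eta_S = 0.59 * 0.96 = 0.5664
Step 2 — PB = 940.5 / 0.5664 ≈ 1660.5 kW (5 s.f.)

1660.5 kW


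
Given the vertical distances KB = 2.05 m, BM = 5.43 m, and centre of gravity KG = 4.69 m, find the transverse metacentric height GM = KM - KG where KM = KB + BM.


Formula: GM = KB + BM - KG
Step 1 — KM = KB + BM = 2.05 + 5.43 = 7.48 m
Step 2 — GM = KM - KG = 7.48 - 4.69 = 2.79 m

2.79 m


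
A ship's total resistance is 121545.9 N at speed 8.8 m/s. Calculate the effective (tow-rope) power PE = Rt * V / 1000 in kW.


Formula: PE = Rt * V / 1000 (kW)
Step 1 — PE (W) = 121545.9 * 8.8 = 1069603.92 W
Step 2 — PE (kW) = 1069603.92 / 1000 ≈ 1069.6 kW (5 s.f.)

1069.6 kW


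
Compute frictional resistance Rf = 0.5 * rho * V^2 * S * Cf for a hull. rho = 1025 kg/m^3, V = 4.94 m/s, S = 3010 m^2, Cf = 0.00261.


Formula: Rf = 0.5 * rho * V^2 * S * Cf
Step 1 — V^2 = 4.94^2 = 24.4036
Step 2 — 0.5 * rho * V^2 = 0.5 * 1025 * 24.4036 = 12506.845
Step 3 — Rf = 12506.845 * 3010 * 0.00261 ≈ 98255 N (5 s.f.)

98255 N


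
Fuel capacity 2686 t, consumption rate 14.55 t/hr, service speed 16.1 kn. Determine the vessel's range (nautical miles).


Formula: endurance = fuel / rate; range = endurance * speed
Step 1 — endurance = 2686 / 14.55 = 184.6048 hours
Step 2 — range = 184.6048 * 16.1 ≈ 2972.1 nautical miles (5 s.f.)

2972.1 NM


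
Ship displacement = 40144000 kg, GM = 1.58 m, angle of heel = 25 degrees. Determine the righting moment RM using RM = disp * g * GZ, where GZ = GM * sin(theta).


Formula: GZ = GM * sin(theta); RM = disp * g * GZ
Step 1 — GZ = 1.58 * sin(25°) = 1.58 * 0.422618 = 0.667736 m
Step 2 — RM = 40144000 * 9.81 * 0.667736 ≈ 262960000 N·m (5 s.f.)

262960000 N·m


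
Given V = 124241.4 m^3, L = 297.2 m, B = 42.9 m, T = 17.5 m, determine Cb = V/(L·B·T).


Formula: Cb = V / (L * B * T)
Step 1 — L * B * T = 297.2 * 42.9 * 17.5 = 223122.9 m^3
Step 2 — Cb = 124241.4 / 223122.9 ≈ 0.55683 (5 s.f.)

0.55683


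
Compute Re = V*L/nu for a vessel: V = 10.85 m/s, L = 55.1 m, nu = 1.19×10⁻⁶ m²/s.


Formula: Re = V * L / nu
Step 1 — V * L = 10.85 * 55.1 = 597.835 m^2/s
Step 2 — Re = 597.835 / 1.19e-6 = 5.02e+08

5.02e+08


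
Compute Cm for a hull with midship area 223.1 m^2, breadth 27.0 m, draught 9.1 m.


Formula: Cm = Am / (B * T)
Step 1 — B * T = 27.0 * 9.1 = 245.7 m^2
Step 2 — Cm = 223.1 / 245.7 ≈ 0.90802 (5 s.f.)

0.90802


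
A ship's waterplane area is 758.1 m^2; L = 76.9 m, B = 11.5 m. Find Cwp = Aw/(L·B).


Formula: Cwp = Aw / (L * B)
Step 1 — L * B = 76.9 * 11.5 = 884.35 m^2
Step 2 — Cwp = 758.1 / 884.35 ≈ 0.85724 (5 s.f.)

0.85724


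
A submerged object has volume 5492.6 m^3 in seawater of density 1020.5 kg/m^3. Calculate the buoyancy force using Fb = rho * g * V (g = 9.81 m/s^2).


Formula: Fb = rho * g * V
Substituting: Fb = 1020.5 * 9.81 * 5492.6
Intermediate: 1020.5 * 9.81 = 10011.105
Result: Fb = 10011.105 * 5492.6 ≈ 54987000 N (5 s.f.)

54987000 N


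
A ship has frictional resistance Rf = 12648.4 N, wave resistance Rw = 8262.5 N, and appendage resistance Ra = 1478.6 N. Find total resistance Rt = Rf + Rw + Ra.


Formula: Rt = Rf + Rw + Ra
Substituting: Rt = 12648.4 + 8262.5 + 1478.6
Result: Rt = 22389.5 N

22389.5 N


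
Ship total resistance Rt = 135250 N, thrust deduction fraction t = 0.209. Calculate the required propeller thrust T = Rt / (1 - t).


Formula: T = Rt / (1 - t)
Step 1 — (1 - t) = 1 - 0.209 = 0.791
Step 2 — T = 135250 / 0.791 ≈ 170990 N (5 s.f.)

170990 N


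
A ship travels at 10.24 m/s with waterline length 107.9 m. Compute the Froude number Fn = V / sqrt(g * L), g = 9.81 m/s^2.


Formula: Fn = V / sqrt(g * L)
Step 1 — g * L = 9.81 * 107.9 = 1058.499
Step 2 — sqrt(g * L) = sqrt(1058.499) = 32.534582
Step 3 — Fn = 10.24 / 32.534582 ≈ 0.31474 (5 s.f.)

0.31474


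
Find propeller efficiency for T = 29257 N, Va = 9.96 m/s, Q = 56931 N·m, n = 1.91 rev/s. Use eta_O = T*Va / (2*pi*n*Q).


Formula: eta = T * Va / (2 * pi * n * Q)
Step 1 — numerator = T * Va = 29257 * 9.96 = 291399.72
Step 2 — 2 * pi * n = 2 * pi * 1.91 = 12.000884
Step 3 — denominator = 12.000884 * 56931 = 683222.33
Step 4 — eta = 291399.72 / 683222.33 ≈ 0.42651 (5 s.f.)

0.42651


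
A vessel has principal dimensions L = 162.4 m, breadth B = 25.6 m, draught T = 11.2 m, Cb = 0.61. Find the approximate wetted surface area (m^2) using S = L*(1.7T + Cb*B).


Formula: S = 1.7*L*T + V/T with V = Cb*L*B*T, i.e. S = L * (1.7*T + Cb*B)
Step 1 — 1.7*T = 1.7 * 11.2 = 19.04 m
Step 2 — Cb*B = 0.61 * 25.6 = 15.616 m
Step 3 — 1.7*T + Cb*B = 19.04 + 15.616 = 34.656 m
Step 4 — S = 162.4 * 34.656 ≈ 5628.1 m^2 (5 s.f.)

5628.1 m^2


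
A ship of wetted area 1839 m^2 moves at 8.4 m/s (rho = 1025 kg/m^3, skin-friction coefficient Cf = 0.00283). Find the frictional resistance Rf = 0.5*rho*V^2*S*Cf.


Formula: Rf = 0.5 * rho * V^2 * S * Cf
Step 1 — V^2 = 8.4^2 = 70.56
Step 2 — 0.5 * rho * V^2 = 0.5 * 1025 * 70.56 = 36162.0
Step 3 — Rf = 36162.0 * 1839 * 0.00283 ≈ 188200 N (5 s.f.)

188200 N


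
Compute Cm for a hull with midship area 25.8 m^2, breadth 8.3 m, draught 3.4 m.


Formula: Cm = Am / (B * T)
Step 1 — B * T = 8.3 * 3.4 = 28.22 m^2
Step 2 — Cm = 25.8 / 28.22 ≈ 0.91425 (5 s.f.)

0.91425


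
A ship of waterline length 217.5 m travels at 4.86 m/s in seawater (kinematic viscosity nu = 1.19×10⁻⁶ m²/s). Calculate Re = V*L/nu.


Formula: Re = V * L / nu
Step 1 — V * L = 4.86 * 217.5 = 1057.05 m^2/s
Step 2 — Re = 1057.05 / 1.19e-6 = 8.88e+08

8.88e+08


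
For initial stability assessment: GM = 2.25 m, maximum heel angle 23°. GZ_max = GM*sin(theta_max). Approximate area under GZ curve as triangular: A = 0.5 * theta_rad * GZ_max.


Formula: GZ_max = GM * sin(theta); Area = 0.5 * theta_rad * GZ_max
Step 1 — GZ_max = 2.25 * sin(23°) = 2.25 * 0.390731 = 0.879145 m
Step 2 — theta_rad = 23 * pi/180 = 0.401426 rad
Step 3 — Area = 0.5 * 0.401426 * 0.879145 ≈ 0.17646 m·rad (5 s.f.)

0.17646 m·rad


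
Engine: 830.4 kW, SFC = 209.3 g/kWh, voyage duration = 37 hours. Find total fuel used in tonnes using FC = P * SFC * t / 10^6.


Formula: FC (tonnes) = P * SFC * t / 1,000,000
Step 1 — P * SFC * t = 830.4 * 209.3 * 37 = 6430700.64 g
Step 2 — FC (tonnes) = 6430700.64 / 1,000,000 ≈ 6.4307 tonnes (5 s.f.)

6.4307 tonnes


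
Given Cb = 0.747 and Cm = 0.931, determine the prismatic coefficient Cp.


Formula: Cp = Cb / Cm
Substituting: Cp = 0.747 / 0.931
Result: Cp ≈ 0.80236 (5 s.f.)

0.80236


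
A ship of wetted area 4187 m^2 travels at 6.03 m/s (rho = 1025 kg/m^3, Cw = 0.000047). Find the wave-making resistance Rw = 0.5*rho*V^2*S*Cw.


Formula: Rw = 0.5 * rho * V^2 * S * Cw
Step 1 — V^2 = 6.03^2 = 36.3609
Step 2 — 0.5 * rho * V^2 = 0.5 * 1025 * 36.3609 = 18634.96125
Step 3 — Rw = 18634.96125 * 4187 * 0.000047 ≈ 3667.2 N (5 s.f.)

3667.2 N


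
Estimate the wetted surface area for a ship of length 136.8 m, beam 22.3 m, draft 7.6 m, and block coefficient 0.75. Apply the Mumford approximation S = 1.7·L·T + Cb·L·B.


Formula: S = 1.7*L*T + V/T with V = Cb*L*B*T, i.e. S = L * (1.7*T + Cb*B)
Step 1 — 1.7*T = 1.7 * 7.6 = 12.92 m
Step 2 — Cb*B = 0.75 * 22.3 = 16.725 m
Step 3 — 1.7*T + Cb*B = 12.92 + 16.725 = 29.645 m
Step 4 — S = 136.8 * 29.645 ≈ 4055.4 m^2 (5 s.f.)

4055.4 m^2


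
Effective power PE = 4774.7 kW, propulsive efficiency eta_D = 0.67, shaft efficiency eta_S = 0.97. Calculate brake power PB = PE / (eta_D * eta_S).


Formula: PB = PE / (eta_D * eta_S)
Step 1 — combined efficiency = eta_D * eta_S = 0.67 * 0.97 = 0.6499
Step 2 — PB = 4774.7 / 0.6499 ≈ 7346.8 kW (5 s.f.)

7346.8 kW


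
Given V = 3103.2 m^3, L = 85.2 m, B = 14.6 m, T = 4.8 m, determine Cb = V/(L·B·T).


Formula: Cb = V / (L * B * T)
Step 1 — L * B * T = 85.2 * 14.6 * 4.8 = 5970.816 m^3
Step 2 — Cb = 3103.2 / 5970.816 ≈ 0.51973 (5 s.f.)

0.51973


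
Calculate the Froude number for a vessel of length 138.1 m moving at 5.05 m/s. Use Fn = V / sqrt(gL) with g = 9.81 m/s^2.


Formula: Fn = V / sqrt(g * L)
Step 1 — g * L = 9.81 * 138.1 = 1354.761
Step 2 — sqrt(g * L) = sqrt(1354.761) = 36.807078
Step 3 — Fn = 5.05 / 36.807078 ≈ 0.13720 (5 s.f.)

0.13720


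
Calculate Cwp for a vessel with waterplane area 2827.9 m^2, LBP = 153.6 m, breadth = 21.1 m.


Formula: Cwp = Aw / (L * B)
Step 1 — L * B = 153.6 * 21.1 = 3240.96 m^2
Step 2 — Cwp = 2827.9 / 3240.96 ≈ 0.87255 (5 s.f.)

0.87255


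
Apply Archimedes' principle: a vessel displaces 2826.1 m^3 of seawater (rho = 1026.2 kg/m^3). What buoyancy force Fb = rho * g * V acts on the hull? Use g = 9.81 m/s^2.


Formula: Fb = rho * g * V
Substituting: Fb = 1026.2 * 9.81 * 2826.1
Intermediate: 1026.2 * 9.81 = 10067.022
Result: Fb = 10067.022 * 2826.1 ≈ 28450000 N (5 s.f.)

28450000 N


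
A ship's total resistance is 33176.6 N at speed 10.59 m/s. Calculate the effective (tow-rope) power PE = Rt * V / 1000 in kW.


Formula: PE = Rt * V / 1000 (kW)
Step 1 — PE (W) = 33176.6 * 10.59 = 351340.194 W
Step 2 — PE (kW) = 351340.194 / 1000 ≈ 351.34 kW (5 s.f.)

351.34 kW


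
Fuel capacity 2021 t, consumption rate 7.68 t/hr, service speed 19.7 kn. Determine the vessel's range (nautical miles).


Formula: endurance = fuel / rate; range = endurance * speed
Step 1 — endurance = 2021 / 7.68 = 263.151 hours
Step 2 — range = 263.151 * 19.7 ≈ 5184.1 nautical miles (5 s.f.)

5184.1 NM


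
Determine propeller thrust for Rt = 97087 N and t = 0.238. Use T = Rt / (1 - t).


Formula: T = Rt / (1 - t)
Step 1 — (1 - t) = 1 - 0.238 = 0.762
Step 2 — T = 97087 / 0.762 ≈ 127410 N (5 s.f.)

127410 N


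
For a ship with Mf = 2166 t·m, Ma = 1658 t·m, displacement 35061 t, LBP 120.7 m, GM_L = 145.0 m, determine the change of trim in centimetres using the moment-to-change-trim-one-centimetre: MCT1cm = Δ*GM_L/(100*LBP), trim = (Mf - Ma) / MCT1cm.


Formula: net trimming moment = Mf - Ma; MCT1cm = Δ*GM_L/(100*LBP); trim = net moment / MCT1cm
Step 1 — net trimming moment = 2166 - 1658 = 508 t·m
Step 2 — MCT1cm = 35061 * 145.0 / (100 * 120.7) = 421.1968 t·m/cm
Step 3 — trim = 508 / 421.1968 ≈ 1.2061 cm (5 s.f.)

1.2061 cm


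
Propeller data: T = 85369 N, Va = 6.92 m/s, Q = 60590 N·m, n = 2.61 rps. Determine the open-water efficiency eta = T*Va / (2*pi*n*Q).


Formula: eta = T * Va / (2 * pi * n * Q)
Step 1 — numerator = T * Va = 85369 * 6.92 = 590753.48
Step 2 — 2 * pi * n = 2 * pi * 2.61 = 16.399114
Step 3 — denominator = 16.399114 * 60590 = 993622.32
Step 4 — eta = 590753.48 / 993622.32 ≈ 0.59455 (5 s.f.)

0.59455


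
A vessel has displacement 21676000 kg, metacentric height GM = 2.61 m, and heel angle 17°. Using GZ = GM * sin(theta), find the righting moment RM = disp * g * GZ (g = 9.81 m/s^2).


Formula: GZ = GM * sin(theta); RM = disp * g * GZ
Step 1 — GZ = 2.61 * sin(17°) = 2.61 * 0.292372 = 0.763091 m
Step 2 — RM = 21676000 * 9.81 * 0.763091 ≈ 162260000 N·m (5 s.f.)

162260000 N·m


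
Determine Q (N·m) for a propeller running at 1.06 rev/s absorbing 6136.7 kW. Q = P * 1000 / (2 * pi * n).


Formula: Q = P_W / (2 * pi * n)
Step 1 — P_W = 6136.7 kW * 1000 = 6136700.0 W
Step 2 — 2 * pi * n = 2 * pi * 1.06 = 6.660176
Step 3 — Q = 6136700.0 / 6.660176 ≈ 921400 N·m (5 s.f.)

921400 N·m


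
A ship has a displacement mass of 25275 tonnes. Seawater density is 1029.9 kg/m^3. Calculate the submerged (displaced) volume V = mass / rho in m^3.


Formula: V = mass / rho
Step 1 — convert tonnes to kg: 25275 t * 1000 = 25275000 kg
Step 2 — V = 25275000 / 1029.9 ≈ 24541 m^3 (5 s.f.)

24541 m^3


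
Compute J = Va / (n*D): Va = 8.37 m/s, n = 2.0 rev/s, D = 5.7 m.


Formula: J = Va / (n * D)
Step 1 — n * D = 2.0 * 5.7 = 11.4
Step 2 — J = 8.37 / 11.4 ≈ 0.73421 (5 s.f.)

0.73421


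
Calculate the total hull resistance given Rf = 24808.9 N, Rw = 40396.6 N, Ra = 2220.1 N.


Formula: Rt = Rf + Rw + Ra
Substituting: Rt = 24808.9 + 40396.6 + 2220.1
Result: Rt = 67425.6 N

67425.6 N


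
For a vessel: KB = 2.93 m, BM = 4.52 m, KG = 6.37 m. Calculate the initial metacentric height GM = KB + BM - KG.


Formula: GM = KB + BM - KG
Step 1 — KM = KB + BM = 2.93 + 4.52 = 7.45 m
Step 2 — GM = KM - KG = 7.45 - 6.37 = 1.08 m

1.08 m


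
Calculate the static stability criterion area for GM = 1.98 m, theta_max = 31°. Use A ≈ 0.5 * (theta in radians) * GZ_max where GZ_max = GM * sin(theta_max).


Formula: GZ_max = GM * sin(theta); Area = 0.5 * theta_rad * GZ_max
Step 1 — GZ_max = 1.98 * sin(31°) = 1.98 * 0.515038 = 1.019775 m
Step 2 — theta_rad = 31 * pi/180 = 0.541052 rad
Step 3 — Area = 0.5 * 0.541052 * 1.019775 ≈ 0.27588 m·rad (5 s.f.)

0.27588 m·rad


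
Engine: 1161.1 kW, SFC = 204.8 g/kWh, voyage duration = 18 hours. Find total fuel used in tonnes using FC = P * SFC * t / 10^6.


Formula: FC (tonnes) = P * SFC * t / 1,000,000
Step 1 — P * SFC * t = 1161.1 * 204.8 * 18 = 4280279.04 g
Step 2 — FC (tonnes) = 4280279.04 / 1,000,000 ≈ 4.2803 tonnes (5 s.f.)

4.2803 tonnes


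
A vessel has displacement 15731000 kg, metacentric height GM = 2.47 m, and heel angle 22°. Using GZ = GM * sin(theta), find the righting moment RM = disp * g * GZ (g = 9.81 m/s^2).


Formula: GZ = GM * sin(theta); RM = disp * g * GZ
Step 1 — GZ = 2.47 * sin(22°) = 2.47 * 0.374607 = 0.925279 m
Step 2 — RM = 15731000 * 9.81 * 0.925279 ≈ 142790000 N·m (5 s.f.)

142790000 N·m


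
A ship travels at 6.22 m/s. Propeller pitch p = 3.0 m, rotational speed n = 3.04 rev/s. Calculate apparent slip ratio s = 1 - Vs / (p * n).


Formula: s = 1 - Vs / (p * n)
Step 1 — p * n = 3.0 * 3.04 = 9.12
Step 2 — Vs / (p*n) = 6.22 / 9.12 = 0.682018 (6 d.p.)
Step 3 — s = 1 - 0.682018 = 0.317982

0.317982


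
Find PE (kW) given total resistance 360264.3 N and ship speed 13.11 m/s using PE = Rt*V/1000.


Formula: PE = Rt * V / 1000 (kW)
Step 1 — PE (W) = 360264.3 * 13.11 = 4723064.973 W
Step 2 — PE (kW) = 4723064.973 / 1000 ≈ 4723.1 kW (5 s.f.)

4723.1 kW


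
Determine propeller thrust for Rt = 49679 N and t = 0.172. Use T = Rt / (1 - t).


Formula: T = Rt / (1 - t)
Step 1 — (1 - t) = 1 - 0.172 = 0.828
Step 2 — T = 49679 / 0.828 ≈ 59999 N (5 s.f.)

59999 N


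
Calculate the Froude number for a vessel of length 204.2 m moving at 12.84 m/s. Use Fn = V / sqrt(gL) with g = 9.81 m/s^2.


Formula: Fn = V / sqrt(g * L)
Step 1 — g * L = 9.81 * 204.2 = 2003.202
Step 2 — sqrt(g * L) = sqrt(2003.202) = 44.757145
Step 3 — Fn = 12.84 / 44.757145 ≈ 0.28688 (5 s.f.)

0.28688


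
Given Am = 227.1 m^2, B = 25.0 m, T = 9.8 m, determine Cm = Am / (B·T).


Formula: Cm = Am / (B * T)
Step 1 — B * T = 25.0 * 9.8 = 245.0 m^2
Step 2 — Cm = 227.1 / 245.0 ≈ 0.92694 (5 s.f.)

0.92694


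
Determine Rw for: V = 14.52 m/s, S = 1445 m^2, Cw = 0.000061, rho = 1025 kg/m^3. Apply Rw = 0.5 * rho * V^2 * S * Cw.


Formula: Rw = 0.5 * rho * V^2 * S * Cw
Step 1 — V^2 = 14.52^2 = 210.8304
Step 2 — 0.5 * rho * V^2 = 0.5 * 1025 * 210.8304 = 108050.58
Step 3 — Rw = 108050.58 * 1445 * 0.000061 ≈ 9524.1 N (5 s.f.)

9524.1 N


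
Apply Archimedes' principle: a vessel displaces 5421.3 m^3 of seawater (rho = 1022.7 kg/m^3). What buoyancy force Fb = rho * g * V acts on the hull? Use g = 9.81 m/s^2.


Formula: Fb = rho * g * V
Substituting: Fb = 1022.7 * 9.81 * 5421.3
Intermediate: 1022.7 * 9.81 = 10032.687
Result: Fb = 10032.687 * 5421.3 ≈ 54390000 N (5 s.f.)

54390000 N


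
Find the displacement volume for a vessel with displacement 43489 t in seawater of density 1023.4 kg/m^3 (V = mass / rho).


Formula: V = mass / rho
Step 1 — convert tonnes to kg: 43489 t * 1000 = 43489000 kg
Step 2 — V = 43489000 / 1023.4 ≈ 42495 m^3 (5 s.f.)

42495 m^3


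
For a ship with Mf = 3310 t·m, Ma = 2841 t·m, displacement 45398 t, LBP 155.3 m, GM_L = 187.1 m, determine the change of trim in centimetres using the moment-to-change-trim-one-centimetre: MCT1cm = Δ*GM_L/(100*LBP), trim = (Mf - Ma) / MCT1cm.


Formula: net trimming moment = Mf - Ma; MCT1cm = Δ*GM_L/(100*LBP); trim = net moment / MCT1cm
Step 1 — net trimming moment = 3310 - 2841 = 469 t·m
Step 2 — MCT1cm = 45398 * 187.1 / (100 * 155.3) = 546.9392 t·m/cm
Step 3 — trim = 469 / 546.9392 ≈ 0.85750 cm (5 s.f.)

0.85750 cm


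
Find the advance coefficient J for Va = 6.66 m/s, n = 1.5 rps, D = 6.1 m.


Formula: J = Va / (n * D)
Step 1 — n * D = 1.5 * 6.1 = 9.15
Step 2 — J = 6.66 / 9.15 ≈ 0.72787 (5 s.f.)

0.72787
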